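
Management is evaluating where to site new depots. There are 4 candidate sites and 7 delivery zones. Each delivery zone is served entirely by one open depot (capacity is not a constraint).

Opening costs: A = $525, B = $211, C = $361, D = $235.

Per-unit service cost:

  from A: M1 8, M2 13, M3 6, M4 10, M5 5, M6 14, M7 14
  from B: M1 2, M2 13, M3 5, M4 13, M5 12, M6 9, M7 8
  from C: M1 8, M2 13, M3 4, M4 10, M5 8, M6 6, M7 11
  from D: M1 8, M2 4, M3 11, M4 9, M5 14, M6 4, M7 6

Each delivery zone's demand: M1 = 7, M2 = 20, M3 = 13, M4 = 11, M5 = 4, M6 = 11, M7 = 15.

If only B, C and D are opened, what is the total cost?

Total cost: 1218

Each delivery zone is assigned to its cheapest site among the open ones.
{B, C, D}: M1→B 2·7=14, M2→D 4·20=80, M3→C 4·13=52, M4→D 9·11=99, M5→C 8·4=32, M6→D 4·11=44, M7→D 6·15=90. Service 411; fixed 807; total 1218.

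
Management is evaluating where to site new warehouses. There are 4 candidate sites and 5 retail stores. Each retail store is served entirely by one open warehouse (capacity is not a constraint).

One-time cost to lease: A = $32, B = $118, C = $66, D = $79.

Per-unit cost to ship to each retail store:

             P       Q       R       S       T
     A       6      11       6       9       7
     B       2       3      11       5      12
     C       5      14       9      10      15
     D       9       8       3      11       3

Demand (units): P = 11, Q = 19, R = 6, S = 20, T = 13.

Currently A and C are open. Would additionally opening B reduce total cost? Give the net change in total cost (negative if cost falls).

Current service cost with {A, C}: 571.
Adding B: each retail store re-picks its cheapest; new service cost 306, saving 265.
Extra fixed cost: 118. Net change = 118 − 265 = -147.
(Totals: 669 → 522.)

Yes — net change −147 (cost falls by 147).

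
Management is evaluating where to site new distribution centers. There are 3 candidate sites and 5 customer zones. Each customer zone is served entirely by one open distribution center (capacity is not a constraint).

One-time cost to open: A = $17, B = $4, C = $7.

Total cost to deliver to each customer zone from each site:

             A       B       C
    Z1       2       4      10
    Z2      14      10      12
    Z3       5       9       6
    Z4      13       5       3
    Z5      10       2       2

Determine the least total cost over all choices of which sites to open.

Minimum total cost: 34

For any fixed open set, each customer zone goes to its cheapest open site; total = fixed + service.
{B}: Z1→B 4, Z2→B 10, Z3→B 9, Z4→B 5, Z5→B 2. Service 30; fixed 4; total 34.
{B, C}: Z1→B 4, Z2→B 10, Z3→C 6, Z4→C 3, Z5→B 2. Service 25; fixed 11; total 36.
{C}: Z1→C 10, Z2→C 12, Z3→C 6, Z4→C 3, Z5→C 2. Service 33; fixed 7; total 40.
{A, B, C}: Z1→A 2, Z2→B 10, Z3→A 5, Z4→C 3, Z5→B 2. Service 22; fixed 28; total 50.
No other subset beats 34.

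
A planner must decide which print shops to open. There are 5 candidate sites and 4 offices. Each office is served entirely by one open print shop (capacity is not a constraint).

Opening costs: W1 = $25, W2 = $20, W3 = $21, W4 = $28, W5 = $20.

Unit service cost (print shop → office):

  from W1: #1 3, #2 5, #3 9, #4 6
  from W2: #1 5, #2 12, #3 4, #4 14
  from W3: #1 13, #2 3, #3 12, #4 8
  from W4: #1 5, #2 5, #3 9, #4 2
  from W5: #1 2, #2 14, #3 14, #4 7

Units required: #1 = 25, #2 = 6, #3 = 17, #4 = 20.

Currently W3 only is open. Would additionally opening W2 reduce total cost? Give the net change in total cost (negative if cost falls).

Current service cost with {W3}: 707.
Adding W2: each office re-picks its cheapest; new service cost 371, saving 336.
Extra fixed cost: 20. Net change = 20 − 336 = -316.
(Totals: 728 → 412.)

Yes — net change −316 (cost falls by 316).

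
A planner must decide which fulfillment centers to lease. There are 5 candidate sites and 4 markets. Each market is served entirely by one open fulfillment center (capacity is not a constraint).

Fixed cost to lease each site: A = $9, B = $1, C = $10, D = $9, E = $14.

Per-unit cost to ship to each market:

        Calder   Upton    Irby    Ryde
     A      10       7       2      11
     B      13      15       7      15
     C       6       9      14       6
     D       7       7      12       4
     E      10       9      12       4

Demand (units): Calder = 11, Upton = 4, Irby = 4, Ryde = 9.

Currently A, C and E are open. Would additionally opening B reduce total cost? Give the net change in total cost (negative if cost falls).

No — net change +1 (cost rises by 1).

Current service cost with {A, C, E}: 138.
Adding B: each market re-picks its cheapest; new service cost 138, saving 0.
Extra fixed cost: 1. Net change = 1 − 0 = 1.
(Totals: 171 → 172.)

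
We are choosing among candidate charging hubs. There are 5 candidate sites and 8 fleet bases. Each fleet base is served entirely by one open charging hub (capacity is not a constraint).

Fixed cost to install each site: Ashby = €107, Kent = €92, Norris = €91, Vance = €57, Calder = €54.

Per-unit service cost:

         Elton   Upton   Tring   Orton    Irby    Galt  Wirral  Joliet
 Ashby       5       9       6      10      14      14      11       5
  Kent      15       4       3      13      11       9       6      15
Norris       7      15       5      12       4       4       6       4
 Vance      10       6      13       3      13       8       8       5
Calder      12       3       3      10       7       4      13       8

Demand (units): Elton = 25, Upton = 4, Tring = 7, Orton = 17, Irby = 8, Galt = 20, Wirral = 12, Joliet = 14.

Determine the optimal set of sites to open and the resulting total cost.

For any fixed open set, each fleet base goes to its cheapest open site; total = fixed + service.
{Norris, Vance}: Elton→Norris 7·25=175, Upton→Vance 6·4=24, Tring→Norris 5·7=35, Orton→Vance 3·17=51, Irby→Norris 4·8=32, Galt→Norris 4·20=80, Wirral→Norris 6·12=72, Joliet→Norris 4·14=56. Service 525; fixed 148; total 673.
{Norris, Vance, Calder}: Elton→Norris 7·25=175, Upton→Calder 3·4=12, Tring→Calder 3·7=21, Orton→Vance 3·17=51, Irby→Norris 4·8=32, Galt→Norris 4·20=80, Wirral→Norris 6·12=72, Joliet→Norris 4·14=56. Service 499; fixed 202; total 701.
{Ashby, Vance, Calder}: service 511 + fixed 218 = 729
{Ashby, Kent, Norris, Vance, Calder}: service 449 + fixed 401 = 850
No other subset beats 673.

Open Norris and Vance; minimum total cost 673.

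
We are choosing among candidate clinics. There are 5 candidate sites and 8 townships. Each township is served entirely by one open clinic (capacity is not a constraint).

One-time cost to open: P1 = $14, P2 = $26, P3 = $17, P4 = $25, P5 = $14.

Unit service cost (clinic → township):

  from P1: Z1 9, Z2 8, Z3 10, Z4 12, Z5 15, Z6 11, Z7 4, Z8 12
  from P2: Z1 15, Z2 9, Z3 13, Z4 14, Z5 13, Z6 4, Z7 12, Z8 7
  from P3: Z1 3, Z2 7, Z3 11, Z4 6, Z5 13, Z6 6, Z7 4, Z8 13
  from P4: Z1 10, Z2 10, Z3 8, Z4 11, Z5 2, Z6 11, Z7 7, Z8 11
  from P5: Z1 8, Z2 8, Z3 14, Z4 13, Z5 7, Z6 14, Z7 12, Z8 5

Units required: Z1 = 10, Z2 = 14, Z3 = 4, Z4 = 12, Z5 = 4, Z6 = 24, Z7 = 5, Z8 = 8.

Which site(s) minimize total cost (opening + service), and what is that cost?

For any fixed open set, each township goes to its cheapest open site; total = fixed + service.
{P2, P3, P4, P5}: Z1→P3 3·10=30, Z2→P3 7·14=98, Z3→P4 8·4=32, Z4→P3 6·12=72, Z5→P4 2·4=8, Z6→P2 4·24=96, Z7→P3 4·5=20, Z8→P5 5·8=40. Service 396; fixed 82; total 478.
{P2, P3, P4}: Z1→P3 3·10=30, Z2→P3 7·14=98, Z3→P4 8·4=32, Z4→P3 6·12=72, Z5→P4 2·4=8, Z6→P2 4·24=96, Z7→P3 4·5=20, Z8→P2 7·8=56. Service 412; fixed 68; total 480.
{P2, P3, P5}: service 428 + fixed 57 = 485
{P1, P2, P3, P4, P5}: service 396 + fixed 96 = 492
No other subset beats 478.

Open P2, P3, P4 and P5; minimum total cost 478.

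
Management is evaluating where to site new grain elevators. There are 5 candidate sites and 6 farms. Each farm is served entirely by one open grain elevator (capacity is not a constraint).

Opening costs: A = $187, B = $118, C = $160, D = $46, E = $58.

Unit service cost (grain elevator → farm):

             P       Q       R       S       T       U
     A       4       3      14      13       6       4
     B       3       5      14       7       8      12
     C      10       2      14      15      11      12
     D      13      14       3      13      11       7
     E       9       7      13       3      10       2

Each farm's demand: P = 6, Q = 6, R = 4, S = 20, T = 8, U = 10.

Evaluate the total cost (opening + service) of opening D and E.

Total cost: 372

Each farm is assigned to its cheapest site among the open ones.
{D, E}: P→E 9·6=54, Q→E 7·6=42, R→D 3·4=12, S→E 3·20=60, T→E 10·8=80, U→E 2·10=20. Service 268; fixed 104; total 372.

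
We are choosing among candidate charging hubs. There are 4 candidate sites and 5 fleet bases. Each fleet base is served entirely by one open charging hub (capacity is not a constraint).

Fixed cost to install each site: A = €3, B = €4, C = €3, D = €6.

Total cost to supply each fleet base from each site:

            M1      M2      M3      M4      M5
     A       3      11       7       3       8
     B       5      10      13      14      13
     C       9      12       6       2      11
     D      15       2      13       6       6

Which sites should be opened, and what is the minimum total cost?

Open A and D; minimum total cost 30.

For any fixed open set, each fleet base goes to its cheapest open site; total = fixed + service.
{A, D}: M1→A 3, M2→D 2, M3→A 7, M4→A 3, M5→D 6. Service 21; fixed 9; total 30.
{A, C, D}: service 19 + fixed 12 = 31
{A, B, D}: M1→A 3, M2→D 2, M3→A 7, M4→A 3, M5→D 6. Service 21; fixed 13; total 34.
{A, B, C, D}: M1→A 3, M2→D 2, M3→C 6, M4→C 2, M5→D 6. Service 19; fixed 16; total 35.
No other subset beats 30.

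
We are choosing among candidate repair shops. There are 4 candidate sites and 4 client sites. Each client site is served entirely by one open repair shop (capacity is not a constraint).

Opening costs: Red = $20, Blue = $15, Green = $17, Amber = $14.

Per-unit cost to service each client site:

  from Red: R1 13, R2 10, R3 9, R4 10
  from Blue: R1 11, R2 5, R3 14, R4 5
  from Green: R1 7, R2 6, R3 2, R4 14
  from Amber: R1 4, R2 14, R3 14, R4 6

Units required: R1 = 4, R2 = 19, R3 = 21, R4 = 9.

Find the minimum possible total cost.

For any fixed open set, each client site goes to its cheapest open site; total = fixed + service.
{Blue, Green}: R1→Green 7·4=28, R2→Blue 5·19=95, R3→Green 2·21=42, R4→Blue 5·9=45. Service 210; fixed 32; total 242.
{Blue, Green, Amber}: R1→Amber 4·4=16, R2→Blue 5·19=95, R3→Green 2·21=42, R4→Blue 5·9=45. Service 198; fixed 46; total 244.
{Green, Amber}: service 226 + fixed 31 = 257
{Red, Blue, Green, Amber}: R1→Amber 4·4=16, R2→Blue 5·19=95, R3→Green 2·21=42, R4→Blue 5·9=45. Service 198; fixed 66; total 264.
No other subset beats 242.

Minimum total cost: 242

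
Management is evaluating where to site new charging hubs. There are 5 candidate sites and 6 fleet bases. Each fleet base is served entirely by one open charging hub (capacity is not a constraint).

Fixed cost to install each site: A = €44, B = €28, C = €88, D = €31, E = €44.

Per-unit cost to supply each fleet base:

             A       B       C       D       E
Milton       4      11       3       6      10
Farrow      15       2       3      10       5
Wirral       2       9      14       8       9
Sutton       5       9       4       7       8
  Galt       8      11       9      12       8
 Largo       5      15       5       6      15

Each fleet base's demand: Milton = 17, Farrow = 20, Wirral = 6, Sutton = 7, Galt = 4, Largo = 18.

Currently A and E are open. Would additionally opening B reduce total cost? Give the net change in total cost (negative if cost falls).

Current service cost with {A, E}: 337.
Adding B: each fleet base re-picks its cheapest; new service cost 277, saving 60.
Extra fixed cost: 28. Net change = 28 − 60 = -32.
(Totals: 425 → 393.)

Yes — net change −32 (cost falls by 32).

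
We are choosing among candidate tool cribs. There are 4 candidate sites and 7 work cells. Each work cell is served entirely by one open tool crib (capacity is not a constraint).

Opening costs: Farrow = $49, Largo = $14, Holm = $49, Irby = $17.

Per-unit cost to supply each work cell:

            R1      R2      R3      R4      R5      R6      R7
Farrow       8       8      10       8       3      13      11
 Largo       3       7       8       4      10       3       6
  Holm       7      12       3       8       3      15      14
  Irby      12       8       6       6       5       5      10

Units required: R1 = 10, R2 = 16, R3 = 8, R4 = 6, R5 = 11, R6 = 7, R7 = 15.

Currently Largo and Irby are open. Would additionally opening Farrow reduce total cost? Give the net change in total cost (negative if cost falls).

Current service cost with {Largo, Irby}: 380.
Adding Farrow: each work cell re-picks its cheapest; new service cost 358, saving 22.
Extra fixed cost: 49. Net change = 49 − 22 = 27.
(Totals: 411 → 438.)

No — net change +27 (cost rises by 27).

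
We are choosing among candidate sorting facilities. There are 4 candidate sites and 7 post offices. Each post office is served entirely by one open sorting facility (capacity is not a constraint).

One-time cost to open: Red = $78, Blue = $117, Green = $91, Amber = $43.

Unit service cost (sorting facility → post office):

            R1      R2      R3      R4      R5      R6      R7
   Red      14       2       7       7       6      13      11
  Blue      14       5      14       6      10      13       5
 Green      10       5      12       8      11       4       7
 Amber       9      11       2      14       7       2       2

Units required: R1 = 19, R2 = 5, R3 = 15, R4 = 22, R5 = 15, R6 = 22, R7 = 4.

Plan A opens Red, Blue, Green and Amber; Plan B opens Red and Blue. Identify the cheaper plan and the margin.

Plan A is cheaper by 290.

Plan A: {Red, Blue, Green, Amber}: R1→Amber 9·19=171, R2→Red 2·5=10, R3→Amber 2·15=30, R4→Blue 6·22=132, R5→Red 6·15=90, R6→Amber 2·22=44, R7→Amber 2·4=8. Service 485; fixed 329; total 814.
Plan B: {Red, Blue}: R1→Red 14·19=266, R2→Red 2·5=10, R3→Red 7·15=105, R4→Blue 6·22=132, R5→Red 6·15=90, R6→Red 13·22=286, R7→Blue 5·4=20. Service 909; fixed 195; total 1104.
Difference: |814 − 1104| = 290.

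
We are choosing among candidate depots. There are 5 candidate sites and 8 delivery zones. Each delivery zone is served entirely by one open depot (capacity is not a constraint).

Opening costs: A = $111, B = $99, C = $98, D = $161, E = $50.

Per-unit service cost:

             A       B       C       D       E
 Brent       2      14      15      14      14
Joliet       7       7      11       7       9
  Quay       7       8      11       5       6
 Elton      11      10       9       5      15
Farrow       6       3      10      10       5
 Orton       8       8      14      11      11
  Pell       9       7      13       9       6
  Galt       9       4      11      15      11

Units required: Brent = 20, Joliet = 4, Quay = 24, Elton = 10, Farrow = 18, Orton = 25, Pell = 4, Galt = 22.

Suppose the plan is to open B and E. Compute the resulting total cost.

Total cost: 1067

Each delivery zone is assigned to its cheapest site among the open ones.
{B, E}: Brent→B 14·20=280, Joliet→B 7·4=28, Quay→E 6·24=144, Elton→B 10·10=100, Farrow→B 3·18=54, Orton→B 8·25=200, Pell→E 6·4=24, Galt→B 4·22=88. Service 918; fixed 149; total 1067.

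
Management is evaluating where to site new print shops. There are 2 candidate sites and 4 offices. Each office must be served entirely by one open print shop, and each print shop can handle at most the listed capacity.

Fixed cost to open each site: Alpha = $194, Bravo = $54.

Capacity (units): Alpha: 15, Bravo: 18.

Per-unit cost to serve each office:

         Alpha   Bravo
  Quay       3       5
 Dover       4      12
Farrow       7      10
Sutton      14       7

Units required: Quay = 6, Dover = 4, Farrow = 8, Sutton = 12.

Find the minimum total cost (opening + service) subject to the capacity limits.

Open {Alpha, Bravo}: Quay→Bravo 5·6=30, Dover→Alpha 4·4=16, Farrow→Alpha 7·8=56, Sutton→Bravo 7·12=84.
Loads: Alpha carries 12/15, Bravo carries 18/18. Service 186; fixed 248; total 434.
Next best feasible plan costs 454.

Minimum total cost: 434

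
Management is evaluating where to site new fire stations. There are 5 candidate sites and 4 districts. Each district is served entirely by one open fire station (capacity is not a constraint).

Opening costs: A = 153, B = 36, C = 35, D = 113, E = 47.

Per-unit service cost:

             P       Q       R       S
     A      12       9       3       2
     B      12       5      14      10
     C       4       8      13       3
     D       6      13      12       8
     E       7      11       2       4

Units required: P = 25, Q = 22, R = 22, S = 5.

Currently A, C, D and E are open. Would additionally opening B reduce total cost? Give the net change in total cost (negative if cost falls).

Yes — net change −30 (cost falls by 30).

Current service cost with {A, C, D, E}: 330.
Adding B: each district re-picks its cheapest; new service cost 264, saving 66.
Extra fixed cost: 36. Net change = 36 − 66 = -30.
(Totals: 678 → 648.)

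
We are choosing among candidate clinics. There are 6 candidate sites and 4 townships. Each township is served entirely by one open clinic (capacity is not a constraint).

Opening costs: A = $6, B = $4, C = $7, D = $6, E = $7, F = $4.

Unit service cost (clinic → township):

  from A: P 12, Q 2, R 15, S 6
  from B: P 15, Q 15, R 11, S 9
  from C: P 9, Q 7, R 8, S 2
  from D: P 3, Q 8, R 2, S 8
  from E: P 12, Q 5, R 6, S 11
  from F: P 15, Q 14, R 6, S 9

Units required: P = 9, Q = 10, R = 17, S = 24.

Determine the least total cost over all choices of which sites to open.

Minimum total cost: 148

For any fixed open set, each township goes to its cheapest open site; total = fixed + service.
{A, C, D}: P→D 3·9=27, Q→A 2·10=20, R→D 2·17=34, S→C 2·24=48. Service 129; fixed 19; total 148.
{A, B, C, D}: service 129 + fixed 23 = 152
{A, C, D, F}: service 129 + fixed 23 = 152
{A, B, C, D, E, F}: service 129 + fixed 34 = 163
No other subset beats 148.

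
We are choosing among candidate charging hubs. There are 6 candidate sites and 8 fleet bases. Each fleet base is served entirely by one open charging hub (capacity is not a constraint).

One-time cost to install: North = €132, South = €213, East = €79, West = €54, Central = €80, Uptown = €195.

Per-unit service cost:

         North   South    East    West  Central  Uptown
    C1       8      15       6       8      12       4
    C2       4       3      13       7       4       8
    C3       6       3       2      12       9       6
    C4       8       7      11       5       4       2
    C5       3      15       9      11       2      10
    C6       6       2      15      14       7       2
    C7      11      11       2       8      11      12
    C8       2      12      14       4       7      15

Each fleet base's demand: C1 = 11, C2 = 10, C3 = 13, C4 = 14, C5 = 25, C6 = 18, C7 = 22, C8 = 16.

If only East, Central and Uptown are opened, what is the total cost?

Total cost: 734

Each fleet base is assigned to its cheapest site among the open ones.
{East, Central, Uptown}: C1→Uptown 4·11=44, C2→Central 4·10=40, C3→East 2·13=26, C4→Uptown 2·14=28, C5→Central 2·25=50, C6→Uptown 2·18=36, C7→East 2·22=44, C8→Central 7·16=112. Service 380; fixed 354; total 734.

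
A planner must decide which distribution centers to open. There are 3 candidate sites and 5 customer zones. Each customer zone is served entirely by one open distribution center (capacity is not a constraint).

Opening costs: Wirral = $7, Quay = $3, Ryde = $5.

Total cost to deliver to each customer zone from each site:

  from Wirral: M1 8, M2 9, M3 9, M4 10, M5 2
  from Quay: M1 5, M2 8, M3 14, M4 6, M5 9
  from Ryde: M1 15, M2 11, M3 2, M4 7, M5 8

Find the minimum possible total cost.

For any fixed open set, each customer zone goes to its cheapest open site; total = fixed + service.
{Quay, Ryde}: M1→Quay 5, M2→Quay 8, M3→Ryde 2, M4→Quay 6, M5→Ryde 8. Service 29; fixed 8; total 37.
{Wirral, Quay, Ryde}: service 23 + fixed 15 = 38
{Wirral, Quay}: M1→Quay 5, M2→Quay 8, M3→Wirral 9, M4→Quay 6, M5→Wirral 2. Service 30; fixed 10; total 40.
{Quay}: M1→Quay 5, M2→Quay 8, M3→Quay 14, M4→Quay 6, M5→Quay 9. Service 42; fixed 3; total 45.
No other subset beats 37.

Minimum total cost: 37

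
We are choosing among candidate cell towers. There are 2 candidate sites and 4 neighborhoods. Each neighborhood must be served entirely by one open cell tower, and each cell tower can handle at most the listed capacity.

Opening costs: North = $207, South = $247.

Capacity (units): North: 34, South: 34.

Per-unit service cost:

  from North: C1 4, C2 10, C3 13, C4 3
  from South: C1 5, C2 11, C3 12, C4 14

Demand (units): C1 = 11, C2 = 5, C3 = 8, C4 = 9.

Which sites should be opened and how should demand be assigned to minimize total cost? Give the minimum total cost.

Minimum total cost: 432

Open {North}: C1→North 4·11=44, C2→North 10·5=50, C3→North 13·8=104, C4→North 3·9=27.
Loads: North carries 33/34. Service 225; fixed 207; total 432.
Next best feasible plan costs 579.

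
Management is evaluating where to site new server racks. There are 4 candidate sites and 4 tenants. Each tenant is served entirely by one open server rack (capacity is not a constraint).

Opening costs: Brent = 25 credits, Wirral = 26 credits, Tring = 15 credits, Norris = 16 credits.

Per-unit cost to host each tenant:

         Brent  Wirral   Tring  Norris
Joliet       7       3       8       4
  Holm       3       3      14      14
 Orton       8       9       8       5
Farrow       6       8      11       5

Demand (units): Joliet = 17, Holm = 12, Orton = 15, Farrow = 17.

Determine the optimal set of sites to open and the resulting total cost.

Open Wirral and Norris; minimum total cost 289.

For any fixed open set, each tenant goes to its cheapest open site; total = fixed + service.
{Wirral, Norris}: Joliet→Wirral 3·17=51, Holm→Wirral 3·12=36, Orton→Norris 5·15=75, Farrow→Norris 5·17=85. Service 247; fixed 42; total 289.
{Wirral, Tring, Norris}: service 247 + fixed 57 = 304
{Brent, Norris}: Joliet→Norris 4·17=68, Holm→Brent 3·12=36, Orton→Norris 5·15=75, Farrow→Norris 5·17=85. Service 264; fixed 41; total 305.
{Brent, Wirral, Tring, Norris}: service 247 + fixed 82 = 329
(All 15 nonempty subsets were checked; Wirral and Norris is lowest.)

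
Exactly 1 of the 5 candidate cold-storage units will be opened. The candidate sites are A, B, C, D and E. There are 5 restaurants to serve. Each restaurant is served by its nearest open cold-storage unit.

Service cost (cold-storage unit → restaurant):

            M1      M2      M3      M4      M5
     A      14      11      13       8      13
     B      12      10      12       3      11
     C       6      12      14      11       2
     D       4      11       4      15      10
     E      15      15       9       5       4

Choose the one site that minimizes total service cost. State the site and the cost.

Choose D only; total service cost 44.

With exactly 1 open, each restaurant uses its cheapest among the chosen.
{D}: M1→D 4, M2→D 11, M3→D 4, M4→D 15, M5→D 10. Service cost 44.
{C}: service cost 45
{B}: service cost 48
Among all 5 size-1 choices, {D} is lowest.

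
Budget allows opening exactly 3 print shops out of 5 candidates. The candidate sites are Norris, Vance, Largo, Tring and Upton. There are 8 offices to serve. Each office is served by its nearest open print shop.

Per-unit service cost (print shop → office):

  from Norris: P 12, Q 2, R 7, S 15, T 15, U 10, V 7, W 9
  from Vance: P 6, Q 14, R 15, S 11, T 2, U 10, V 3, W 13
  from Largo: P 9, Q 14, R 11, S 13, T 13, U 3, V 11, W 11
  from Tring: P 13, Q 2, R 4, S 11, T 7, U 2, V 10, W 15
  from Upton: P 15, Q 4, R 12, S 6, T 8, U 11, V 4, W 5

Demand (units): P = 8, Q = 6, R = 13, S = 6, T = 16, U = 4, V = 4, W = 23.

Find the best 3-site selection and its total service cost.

Choose Vance, Tring and Upton; total service cost 315.

With exactly 3 open, each office uses its cheapest among the chosen.
{Vance, Tring, Upton}: P→Vance 6·8=48, Q→Tring 2·6=12, R→Tring 4·13=52, S→Upton 6·6=36, T→Vance 2·16=32, U→Tring 2·4=8, V→Vance 3·4=12, W→Upton 5·23=115. Service cost 315.
{Norris, Vance, Upton}: service cost 386
{Vance, Largo, Upton}: service cost 422
Among all 10 size-3 choices, {Vance, Tring, Upton} is lowest.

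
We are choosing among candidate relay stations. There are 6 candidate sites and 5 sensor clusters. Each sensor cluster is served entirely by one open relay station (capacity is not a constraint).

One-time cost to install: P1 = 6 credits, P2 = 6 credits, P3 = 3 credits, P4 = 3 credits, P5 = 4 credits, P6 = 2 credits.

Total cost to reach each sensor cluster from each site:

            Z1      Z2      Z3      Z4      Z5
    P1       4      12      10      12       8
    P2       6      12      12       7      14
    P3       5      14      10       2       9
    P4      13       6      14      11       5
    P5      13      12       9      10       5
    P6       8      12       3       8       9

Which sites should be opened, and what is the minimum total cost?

Open P3, P4 and P6; minimum total cost 29.

For any fixed open set, each sensor cluster goes to its cheapest open site; total = fixed + service.
{P3, P4, P6}: Z1→P3 5, Z2→P4 6, Z3→P6 3, Z4→P3 2, Z5→P4 5. Service 21; fixed 8; total 29.
{P3, P4, P5, P6}: service 21 + fixed 12 = 33
{P1, P3, P4, P6}: Z1→P1 4, Z2→P4 6, Z3→P6 3, Z4→P3 2, Z5→P4 5. Service 20; fixed 14; total 34.
{P1, P2, P3, P4, P5, P6}: service 20 + fixed 24 = 44
No other subset beats 29.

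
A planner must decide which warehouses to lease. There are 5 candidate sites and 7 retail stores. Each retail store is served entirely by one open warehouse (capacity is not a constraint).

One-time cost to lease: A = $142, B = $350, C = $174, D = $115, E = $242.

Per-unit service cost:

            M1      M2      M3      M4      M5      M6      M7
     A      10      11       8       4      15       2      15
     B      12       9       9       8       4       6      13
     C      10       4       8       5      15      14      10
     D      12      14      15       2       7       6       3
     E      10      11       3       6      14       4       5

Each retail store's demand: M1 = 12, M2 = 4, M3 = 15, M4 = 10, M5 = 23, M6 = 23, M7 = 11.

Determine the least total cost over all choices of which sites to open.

For any fixed open set, each retail store goes to its cheapest open site; total = fixed + service.
{A, D}: M1→A 10·12=120, M2→A 11·4=44, M3→A 8·15=120, M4→D 2·10=20, M5→D 7·23=161, M6→A 2·23=46, M7→D 3·11=33. Service 544; fixed 257; total 801.
{D, E}: service 515 + fixed 357 = 872
{D}: M1→D 12·12=144, M2→D 14·4=56, M3→D 15·15=225, M4→D 2·10=20, M5→D 7·23=161, M6→D 6·23=138, M7→D 3·11=33. Service 777; fixed 115; total 892.
{A, B, C, D, E}: M1→A 10·12=120, M2→C 4·4=16, M3→E 3·15=45, M4→D 2·10=20, M5→B 4·23=92, M6→A 2·23=46, M7→D 3·11=33. Service 372; fixed 1023; total 1395.
No other subset beats 801.

Minimum total cost: 801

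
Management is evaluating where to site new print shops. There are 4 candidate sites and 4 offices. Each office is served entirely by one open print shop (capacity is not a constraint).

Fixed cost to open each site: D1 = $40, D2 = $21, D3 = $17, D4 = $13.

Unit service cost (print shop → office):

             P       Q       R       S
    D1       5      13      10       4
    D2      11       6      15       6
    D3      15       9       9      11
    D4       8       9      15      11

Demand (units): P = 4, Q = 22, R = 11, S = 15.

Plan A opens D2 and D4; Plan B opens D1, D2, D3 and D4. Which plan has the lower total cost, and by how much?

Plan B is cheaper by 51.

Plan A: {D2, D4}: P→D4 8·4=32, Q→D2 6·22=132, R→D2 15·11=165, S→D2 6·15=90. Service 419; fixed 34; total 453.
Plan B: {D1, D2, D3, D4}: P→D1 5·4=20, Q→D2 6·22=132, R→D3 9·11=99, S→D1 4·15=60. Service 311; fixed 91; total 402.
Difference: |453 − 402| = 51.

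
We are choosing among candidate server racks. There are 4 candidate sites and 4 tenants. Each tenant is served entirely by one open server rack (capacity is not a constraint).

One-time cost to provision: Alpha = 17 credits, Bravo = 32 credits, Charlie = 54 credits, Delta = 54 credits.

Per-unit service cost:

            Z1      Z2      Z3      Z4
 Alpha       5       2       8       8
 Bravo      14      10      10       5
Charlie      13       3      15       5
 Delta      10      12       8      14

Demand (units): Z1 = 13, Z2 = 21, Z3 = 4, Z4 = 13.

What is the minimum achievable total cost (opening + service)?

For any fixed open set, each tenant goes to its cheapest open site; total = fixed + service.
{Alpha, Bravo}: Z1→Alpha 5·13=65, Z2→Alpha 2·21=42, Z3→Alpha 8·4=32, Z4→Bravo 5·13=65. Service 204; fixed 49; total 253.
{Alpha}: service 243 + fixed 17 = 260
{Alpha, Charlie}: service 204 + fixed 71 = 275
{Alpha, Bravo, Charlie, Delta}: Z1→Alpha 5·13=65, Z2→Alpha 2·21=42, Z3→Alpha 8·4=32, Z4→Bravo 5·13=65. Service 204; fixed 157; total 361.
(All 15 nonempty subsets were checked; Alpha and Bravo is lowest.)

Minimum total cost: 253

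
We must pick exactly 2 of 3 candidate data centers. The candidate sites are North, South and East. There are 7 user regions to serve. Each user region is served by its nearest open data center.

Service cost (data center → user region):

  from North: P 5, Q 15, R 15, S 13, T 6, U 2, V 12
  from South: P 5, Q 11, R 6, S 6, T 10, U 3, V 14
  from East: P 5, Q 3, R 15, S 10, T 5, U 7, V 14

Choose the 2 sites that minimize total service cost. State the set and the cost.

With exactly 2 open, each user region uses its cheapest among the chosen.
{South, East}: P→South 5, Q→East 3, R→South 6, S→South 6, T→East 5, U→South 3, V→South 14. Service cost 42.
{North, South}: service cost 48
{North, East}: service cost 52
Among all 3 size-2 choices, {South, East} is lowest.

Choose South and East; total service cost 42.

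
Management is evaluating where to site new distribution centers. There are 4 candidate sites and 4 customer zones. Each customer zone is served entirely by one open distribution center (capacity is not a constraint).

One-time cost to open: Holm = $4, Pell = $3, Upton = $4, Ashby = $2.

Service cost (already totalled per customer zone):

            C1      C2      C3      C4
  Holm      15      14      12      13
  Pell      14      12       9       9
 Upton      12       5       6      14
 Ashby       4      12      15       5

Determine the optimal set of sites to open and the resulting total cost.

Open Upton and Ashby; minimum total cost 26.

For any fixed open set, each customer zone goes to its cheapest open site; total = fixed + service.
{Upton, Ashby}: C1→Ashby 4, C2→Upton 5, C3→Upton 6, C4→Ashby 5. Service 20; fixed 6; total 26.
{Pell, Upton, Ashby}: service 20 + fixed 9 = 29
{Holm, Upton, Ashby}: service 20 + fixed 10 = 30
{Holm, Pell, Upton, Ashby}: C1→Ashby 4, C2→Upton 5, C3→Upton 6, C4→Ashby 5. Service 20; fixed 13; total 33.
No other subset beats 26.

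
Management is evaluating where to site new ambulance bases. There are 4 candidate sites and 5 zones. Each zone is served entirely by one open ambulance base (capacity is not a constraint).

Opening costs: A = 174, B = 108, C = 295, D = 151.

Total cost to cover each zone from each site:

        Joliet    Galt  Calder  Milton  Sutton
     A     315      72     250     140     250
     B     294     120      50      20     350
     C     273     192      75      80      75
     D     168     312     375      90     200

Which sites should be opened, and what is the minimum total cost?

Open B and D; minimum total cost 817.

For any fixed open set, each zone goes to its cheapest open site; total = fixed + service.
{B, D}: Joliet→D 168, Galt→B 120, Calder→B 50, Milton→B 20, Sutton→D 200. Service 558; fixed 259; total 817.
{B, C}: Joliet→C 273, Galt→B 120, Calder→B 50, Milton→B 20, Sutton→C 75. Service 538; fixed 403; total 941.
{B}: service 834 + fixed 108 = 942
{A, B, C, D}: service 385 + fixed 728 = 1113
(All 15 nonempty subsets were checked; B and D is lowest.)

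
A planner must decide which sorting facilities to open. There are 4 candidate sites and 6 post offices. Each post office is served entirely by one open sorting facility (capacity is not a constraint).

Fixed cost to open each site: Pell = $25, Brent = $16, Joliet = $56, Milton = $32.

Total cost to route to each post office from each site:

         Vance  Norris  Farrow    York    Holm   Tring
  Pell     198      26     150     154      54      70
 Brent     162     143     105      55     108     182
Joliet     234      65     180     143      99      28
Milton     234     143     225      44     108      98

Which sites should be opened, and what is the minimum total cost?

For any fixed open set, each post office goes to its cheapest open site; total = fixed + service.
{Pell, Brent}: Vance→Brent 162, Norris→Pell 26, Farrow→Brent 105, York→Brent 55, Holm→Pell 54, Tring→Pell 70. Service 472; fixed 41; total 513.
{Pell, Brent, Joliet}: Vance→Brent 162, Norris→Pell 26, Farrow→Brent 105, York→Brent 55, Holm→Pell 54, Tring→Joliet 28. Service 430; fixed 97; total 527.
{Pell, Brent, Milton}: service 461 + fixed 73 = 534
{Pell, Brent, Joliet, Milton}: Vance→Brent 162, Norris→Pell 26, Farrow→Brent 105, York→Milton 44, Holm→Pell 54, Tring→Joliet 28. Service 419; fixed 129; total 548.
No other subset beats 513.

Open Pell and Brent; minimum total cost 513.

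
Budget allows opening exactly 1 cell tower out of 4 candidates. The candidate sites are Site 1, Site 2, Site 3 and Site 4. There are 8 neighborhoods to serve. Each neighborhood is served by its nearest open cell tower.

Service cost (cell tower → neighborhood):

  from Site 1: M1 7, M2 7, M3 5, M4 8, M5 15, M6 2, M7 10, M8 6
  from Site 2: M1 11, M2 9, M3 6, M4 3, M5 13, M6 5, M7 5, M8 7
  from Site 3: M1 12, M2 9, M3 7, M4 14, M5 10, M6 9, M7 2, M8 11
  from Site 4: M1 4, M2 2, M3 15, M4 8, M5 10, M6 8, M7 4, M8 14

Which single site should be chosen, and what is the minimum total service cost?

Choose Site 2 only; total service cost 59.

With exactly 1 open, each neighborhood uses its cheapest among the chosen.
{Site 2}: M1→Site 2 11, M2→Site 2 9, M3→Site 2 6, M4→Site 2 3, M5→Site 2 13, M6→Site 2 5, M7→Site 2 5, M8→Site 2 7. Service cost 59.
{Site 1}: service cost 60
{Site 4}: service cost 65
Among all 4 size-1 choices, {Site 2} is lowest.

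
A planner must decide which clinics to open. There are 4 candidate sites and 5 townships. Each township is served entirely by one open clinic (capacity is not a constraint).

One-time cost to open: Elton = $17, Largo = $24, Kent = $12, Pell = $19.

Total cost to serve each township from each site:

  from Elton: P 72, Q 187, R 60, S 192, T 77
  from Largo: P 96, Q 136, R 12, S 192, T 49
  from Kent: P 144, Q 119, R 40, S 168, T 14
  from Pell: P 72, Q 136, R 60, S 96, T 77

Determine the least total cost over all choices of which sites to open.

For any fixed open set, each township goes to its cheapest open site; total = fixed + service.
{Largo, Kent, Pell}: P→Pell 72, Q→Kent 119, R→Largo 12, S→Pell 96, T→Kent 14. Service 313; fixed 55; total 368.
{Kent, Pell}: P→Pell 72, Q→Kent 119, R→Kent 40, S→Pell 96, T→Kent 14. Service 341; fixed 31; total 372.
{Elton, Largo, Kent, Pell}: P→Elton 72, Q→Kent 119, R→Largo 12, S→Pell 96, T→Kent 14. Service 313; fixed 72; total 385.
{Kent}: P→Kent 144, Q→Kent 119, R→Kent 40, S→Kent 168, T→Kent 14. Service 485; fixed 12; total 497.
(All 15 nonempty subsets were checked; Largo, Kent and Pell is lowest.)

Minimum total cost: 368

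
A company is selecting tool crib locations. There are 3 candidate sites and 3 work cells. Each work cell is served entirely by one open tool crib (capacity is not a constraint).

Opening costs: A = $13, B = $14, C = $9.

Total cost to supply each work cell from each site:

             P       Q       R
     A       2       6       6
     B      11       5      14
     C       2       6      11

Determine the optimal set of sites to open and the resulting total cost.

For any fixed open set, each work cell goes to its cheapest open site; total = fixed + service.
{A}: P→A 2, Q→A 6, R→A 6. Service 14; fixed 13; total 27.
{C}: service 19 + fixed 9 = 28
{A, C}: service 14 + fixed 22 = 36
{A, B, C}: P→A 2, Q→B 5, R→A 6. Service 13; fixed 36; total 49.
No other subset beats 27.

Open A only; minimum total cost 27.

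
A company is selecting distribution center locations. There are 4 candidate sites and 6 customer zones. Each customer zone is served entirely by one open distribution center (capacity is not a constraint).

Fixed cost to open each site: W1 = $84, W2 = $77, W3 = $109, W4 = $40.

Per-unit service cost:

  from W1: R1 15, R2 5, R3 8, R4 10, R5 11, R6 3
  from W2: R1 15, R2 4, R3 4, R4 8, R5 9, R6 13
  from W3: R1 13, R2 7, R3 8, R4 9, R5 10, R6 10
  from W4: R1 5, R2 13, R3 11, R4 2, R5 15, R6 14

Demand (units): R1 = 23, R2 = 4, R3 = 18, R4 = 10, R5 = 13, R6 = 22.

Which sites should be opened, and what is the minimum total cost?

For any fixed open set, each customer zone goes to its cheapest open site; total = fixed + service.
{W1, W2, W4}: R1→W4 5·23=115, R2→W2 4·4=16, R3→W2 4·18=72, R4→W4 2·10=20, R5→W2 9·13=117, R6→W1 3·22=66. Service 406; fixed 201; total 607.
{W1, W4}: service 508 + fixed 124 = 632
{W1, W2, W3, W4}: service 406 + fixed 310 = 716
{W4}: R1→W4 5·23=115, R2→W4 13·4=52, R3→W4 11·18=198, R4→W4 2·10=20, R5→W4 15·13=195, R6→W4 14·22=308. Service 888; fixed 40; total 928.
No other subset beats 607.

Open W1, W2 and W4; minimum total cost 607.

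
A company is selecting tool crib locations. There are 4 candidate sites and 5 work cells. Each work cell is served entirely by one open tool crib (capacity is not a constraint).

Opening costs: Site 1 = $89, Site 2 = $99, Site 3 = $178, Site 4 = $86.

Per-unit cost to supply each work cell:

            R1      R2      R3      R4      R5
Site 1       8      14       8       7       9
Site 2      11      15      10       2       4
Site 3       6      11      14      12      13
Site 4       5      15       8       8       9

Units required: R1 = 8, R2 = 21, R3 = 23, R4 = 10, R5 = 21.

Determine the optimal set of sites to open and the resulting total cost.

For any fixed open set, each work cell goes to its cheapest open site; total = fixed + service.
{Site 2, Site 4}: R1→Site 4 5·8=40, R2→Site 2 15·21=315, R3→Site 4 8·23=184, R4→Site 2 2·10=20, R5→Site 2 4·21=84. Service 643; fixed 185; total 828.
{Site 1, Site 2}: service 646 + fixed 188 = 834
{Site 2}: R1→Site 2 11·8=88, R2→Site 2 15·21=315, R3→Site 2 10·23=230, R4→Site 2 2·10=20, R5→Site 2 4·21=84. Service 737; fixed 99; total 836.
{Site 1, Site 2, Site 3, Site 4}: service 559 + fixed 452 = 1011
(All 15 nonempty subsets were checked; Site 2 and Site 4 is lowest.)

Open Site 2 and Site 4; minimum total cost 828.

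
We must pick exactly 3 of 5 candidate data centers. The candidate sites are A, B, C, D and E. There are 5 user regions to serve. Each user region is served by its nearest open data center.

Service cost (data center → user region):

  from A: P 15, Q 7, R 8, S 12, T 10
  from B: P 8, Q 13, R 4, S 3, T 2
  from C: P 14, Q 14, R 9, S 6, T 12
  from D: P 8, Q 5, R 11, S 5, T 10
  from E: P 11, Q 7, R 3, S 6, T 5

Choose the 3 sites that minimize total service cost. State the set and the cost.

With exactly 3 open, each user region uses its cheapest among the chosen.
{B, D, E}: P→B 8, Q→D 5, R→E 3, S→B 3, T→B 2. Service cost 21.
{A, B, D}: service cost 22
{B, C, D}: service cost 22
Among all 10 size-3 choices, {B, D, E} is lowest.

Choose B, D and E; total service cost 21.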